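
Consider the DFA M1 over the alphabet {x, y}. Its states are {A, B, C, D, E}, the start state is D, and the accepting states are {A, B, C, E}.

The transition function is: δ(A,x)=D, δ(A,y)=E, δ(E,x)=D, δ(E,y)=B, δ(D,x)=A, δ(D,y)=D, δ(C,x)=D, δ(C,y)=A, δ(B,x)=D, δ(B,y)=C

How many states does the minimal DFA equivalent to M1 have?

2

All states are reachable from the start state.
Start with accepting vs non-accepting: {A,B,C,E} | {D}.
No further refinement is possible. Final partition (2 blocks): {A,B,C,E} | {D}.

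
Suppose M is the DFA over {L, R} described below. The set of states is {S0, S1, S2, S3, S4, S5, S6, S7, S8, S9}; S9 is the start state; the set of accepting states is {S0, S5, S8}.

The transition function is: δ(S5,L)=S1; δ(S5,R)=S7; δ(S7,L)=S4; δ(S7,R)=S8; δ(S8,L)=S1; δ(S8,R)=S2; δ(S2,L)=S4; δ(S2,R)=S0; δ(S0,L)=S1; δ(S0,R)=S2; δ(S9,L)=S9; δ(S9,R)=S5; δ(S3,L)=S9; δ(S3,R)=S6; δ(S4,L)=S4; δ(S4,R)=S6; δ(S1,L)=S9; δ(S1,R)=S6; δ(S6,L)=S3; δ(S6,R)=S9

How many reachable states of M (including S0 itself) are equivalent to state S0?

All states are reachable from the start state.
Start with accepting vs non-accepting: {S0,S5,S8} | {S1,S2,S3,S4,S6,S7,S9}.
On input R, block {S1,S2,S3,S4,S6,S7,S9} splits into {S1,S3,S4,S6} and {S2,S7,S9}.
Refine {S1,S3,S4,S6} on symbol L: members go to different blocks, giving {S1,S3} and {S4,S6}.
Split {S2,S7,S9} by δ(·,L) → {S2,S7} and {S9}.
Split {S4,S6} by δ(·,L) → {S4} and {S6}.
The partition is now stable with 6 blocks: {S0,S5,S8} | {S1,S3} | {S2,S7} | {S4} | {S9} | {S6}.
The equivalence class containing S0 is {S0,S5,S8}, of size 3.

3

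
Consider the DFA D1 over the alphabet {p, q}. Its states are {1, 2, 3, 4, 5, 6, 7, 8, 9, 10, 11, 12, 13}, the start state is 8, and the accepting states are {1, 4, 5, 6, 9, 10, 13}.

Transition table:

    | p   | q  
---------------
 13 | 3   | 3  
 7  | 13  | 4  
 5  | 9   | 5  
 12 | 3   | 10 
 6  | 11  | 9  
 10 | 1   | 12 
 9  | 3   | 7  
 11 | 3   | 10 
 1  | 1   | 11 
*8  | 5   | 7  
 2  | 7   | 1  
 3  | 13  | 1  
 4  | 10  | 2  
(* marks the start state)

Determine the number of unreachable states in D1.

No path from 8 leads to 6; the other 12 states are all reachable.

1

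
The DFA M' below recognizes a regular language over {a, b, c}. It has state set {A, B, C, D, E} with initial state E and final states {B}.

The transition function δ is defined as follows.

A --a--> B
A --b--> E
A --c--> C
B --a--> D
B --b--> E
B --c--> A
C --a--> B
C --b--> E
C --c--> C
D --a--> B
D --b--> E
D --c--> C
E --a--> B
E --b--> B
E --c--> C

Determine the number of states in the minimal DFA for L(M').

3

Initial partition by acceptance: {B} | {A,C,D,E}.
Refine {A,C,D,E} on symbol b: members go to different blocks, giving {A,C,D} and {E}.
Stable partition: {B} | {A,C,D} | {E} — 3 equivalence classes.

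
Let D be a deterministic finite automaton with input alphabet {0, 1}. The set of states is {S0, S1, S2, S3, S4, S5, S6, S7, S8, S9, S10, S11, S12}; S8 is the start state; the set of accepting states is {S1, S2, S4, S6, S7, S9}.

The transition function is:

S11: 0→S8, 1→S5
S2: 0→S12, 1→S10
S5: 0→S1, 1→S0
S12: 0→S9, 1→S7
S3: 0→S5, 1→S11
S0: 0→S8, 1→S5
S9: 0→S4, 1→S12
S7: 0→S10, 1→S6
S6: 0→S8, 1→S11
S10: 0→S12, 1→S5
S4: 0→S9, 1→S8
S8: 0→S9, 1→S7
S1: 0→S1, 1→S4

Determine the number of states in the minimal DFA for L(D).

Reachable states from the start: {S0,S1,S4,S5,S6,S7,S8,S9,S10,S11,S12}. Unreachable: {S2,S3} — drop them.
P0 = {S1,S4,S6,S7,S9} | {S0,S5,S8,S10,S11,S12}.
On input 0, block {S1,S4,S6,S7,S9} splits into {S1,S4,S9} and {S6,S7}.
Refine {S1,S4,S9} on symbol 1: members go to different blocks, giving {S4,S9} and {S1}.
Split {S0,S5,S8,S10,S11,S12} by δ(·,0) → {S0,S10,S11} and {S8,S12} and {S5}.
Split {S6,S7} by δ(·,0) → {S6} and {S7}.
No further refinement is possible. Final partition (7 blocks): {S4,S9} | {S0,S10,S11} | {S6} | {S1} | {S8,S12} | {S5} | {S7}.

7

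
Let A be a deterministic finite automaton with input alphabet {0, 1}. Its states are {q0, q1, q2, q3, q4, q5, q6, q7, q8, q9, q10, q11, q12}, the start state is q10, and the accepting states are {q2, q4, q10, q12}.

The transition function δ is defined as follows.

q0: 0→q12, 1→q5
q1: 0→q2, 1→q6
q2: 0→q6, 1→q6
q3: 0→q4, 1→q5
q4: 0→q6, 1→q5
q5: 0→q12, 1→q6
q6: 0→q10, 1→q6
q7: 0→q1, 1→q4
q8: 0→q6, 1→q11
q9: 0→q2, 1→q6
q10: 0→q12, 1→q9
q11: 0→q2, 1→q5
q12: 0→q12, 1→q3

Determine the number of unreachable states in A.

5

BFS from q10 reaches {q2, q3, q4, q5, q6, q9, q10, q12}; the 5 state(s) q0, q1, q7, q8, q11 are never visited.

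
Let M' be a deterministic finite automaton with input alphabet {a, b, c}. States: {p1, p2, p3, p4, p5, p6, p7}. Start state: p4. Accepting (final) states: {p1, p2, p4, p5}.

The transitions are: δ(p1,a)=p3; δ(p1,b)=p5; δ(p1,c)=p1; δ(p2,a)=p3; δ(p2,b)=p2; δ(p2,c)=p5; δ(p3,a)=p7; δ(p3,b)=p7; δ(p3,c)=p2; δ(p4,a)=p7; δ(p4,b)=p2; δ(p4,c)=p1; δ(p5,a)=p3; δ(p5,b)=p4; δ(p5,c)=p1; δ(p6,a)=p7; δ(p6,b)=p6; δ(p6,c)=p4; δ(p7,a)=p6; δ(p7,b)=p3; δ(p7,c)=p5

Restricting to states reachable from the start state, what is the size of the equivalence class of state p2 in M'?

4

Every state is reachable, so we keep all 7.
Initial partition by acceptance: {p1,p2,p4,p5} | {p3,p6,p7}.
Stable partition: {p1,p2,p4,p5} | {p3,p6,p7} — 2 equivalence classes.
The equivalence class containing p2 is {p1,p2,p4,p5}, of size 4.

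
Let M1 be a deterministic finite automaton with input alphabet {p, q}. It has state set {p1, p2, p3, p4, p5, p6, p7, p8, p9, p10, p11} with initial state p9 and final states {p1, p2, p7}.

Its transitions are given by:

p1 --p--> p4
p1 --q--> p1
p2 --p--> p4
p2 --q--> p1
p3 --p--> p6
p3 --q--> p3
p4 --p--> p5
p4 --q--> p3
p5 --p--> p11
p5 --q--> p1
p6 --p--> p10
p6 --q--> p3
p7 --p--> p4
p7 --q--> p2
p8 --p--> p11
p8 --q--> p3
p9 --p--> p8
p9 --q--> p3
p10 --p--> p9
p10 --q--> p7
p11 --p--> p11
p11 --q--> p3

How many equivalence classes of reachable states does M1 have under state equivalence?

5

All states are reachable from the start state.
Initial partition by acceptance: {p1,p2,p7} | {p3,p4,p5,p6,p8,p9,p10,p11}.
Split {p3,p4,p5,p6,p8,p9,p10,p11} by δ(·,q) → {p3,p4,p6,p8,p9,p11} and {p5,p10}.
On input p, block {p3,p4,p6,p8,p9,p11} splits into {p3,p8,p9,p11} and {p4,p6}.
On input p, block {p3,p8,p9,p11} splits into {p8,p9,p11} and {p3}.
The partition is now stable with 5 blocks: {p1,p2,p7} | {p8,p9,p11} | {p5,p10} | {p4,p6} | {p3}.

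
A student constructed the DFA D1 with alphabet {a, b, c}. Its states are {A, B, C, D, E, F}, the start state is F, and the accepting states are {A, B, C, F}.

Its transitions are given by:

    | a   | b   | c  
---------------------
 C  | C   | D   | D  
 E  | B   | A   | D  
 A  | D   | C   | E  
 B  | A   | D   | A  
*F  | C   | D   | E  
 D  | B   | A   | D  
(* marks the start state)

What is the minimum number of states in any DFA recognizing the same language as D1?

4

Every state is reachable, so we keep all 6.
Start with accepting vs non-accepting: {A,B,C,F} | {D,E}.
Refine {A,B,C,F} on symbol a: members go to different blocks, giving {B,C,F} and {A}.
Refine {B,C,F} on symbol a: members go to different blocks, giving {C,F} and {B}.
The partition is now stable with 4 blocks: {C,F} | {D,E} | {A} | {B}.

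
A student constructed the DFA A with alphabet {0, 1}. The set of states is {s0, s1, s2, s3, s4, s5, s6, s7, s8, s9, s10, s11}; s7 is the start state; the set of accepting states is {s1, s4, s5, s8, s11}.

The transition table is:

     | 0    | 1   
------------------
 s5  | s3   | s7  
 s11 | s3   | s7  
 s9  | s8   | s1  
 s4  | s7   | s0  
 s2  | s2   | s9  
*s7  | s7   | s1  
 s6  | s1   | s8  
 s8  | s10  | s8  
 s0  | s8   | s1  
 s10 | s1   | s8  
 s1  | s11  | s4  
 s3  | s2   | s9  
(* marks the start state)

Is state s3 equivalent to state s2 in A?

Reachable states from the start: {s0,s1,s2,s3,s4,s7,s8,s9,s10,s11}. Unreachable: {s5,s6} — drop them.
P0 = {s1,s4,s8,s11} | {s0,s2,s3,s7,s9,s10}.
Split {s1,s4,s8,s11} by δ(·,0) → {s4,s8,s11} and {s1}.
Refine {s4,s8,s11} on symbol 1: members go to different blocks, giving {s4,s11} and {s8}.
On input 0, block {s0,s2,s3,s7,s9,s10} splits into {s2,s3,s7} and {s0,s9} and {s10}.
Refine {s4,s11} on symbol 1: members go to different blocks, giving {s4} and {s11}.
Refine {s2,s3,s7} on symbol 1: members go to different blocks, giving {s2,s3} and {s7}.
The partition is now stable with 8 blocks: {s4} | {s2,s3} | {s1} | {s8} | {s0,s9} | {s10} | {s11} | {s7}.
s3 and s2 lie in the same block of the stable partition, so they are equivalent — no string distinguishes them.

Yes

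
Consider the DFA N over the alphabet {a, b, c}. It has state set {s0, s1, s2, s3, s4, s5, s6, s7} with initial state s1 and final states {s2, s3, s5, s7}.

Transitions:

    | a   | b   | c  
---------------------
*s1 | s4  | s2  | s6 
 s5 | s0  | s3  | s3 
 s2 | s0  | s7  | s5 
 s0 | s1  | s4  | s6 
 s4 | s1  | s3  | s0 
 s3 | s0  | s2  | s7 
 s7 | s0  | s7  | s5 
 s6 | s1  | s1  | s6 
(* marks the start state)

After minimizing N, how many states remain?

3

Every state is reachable, so we keep all 8.
P0 = {s2,s3,s5,s7} | {s0,s1,s4,s6}.
On input b, block {s0,s1,s4,s6} splits into {s0,s6} and {s1,s4}.
The partition is now stable with 3 blocks: {s2,s3,s5,s7} | {s0,s6} | {s1,s4}.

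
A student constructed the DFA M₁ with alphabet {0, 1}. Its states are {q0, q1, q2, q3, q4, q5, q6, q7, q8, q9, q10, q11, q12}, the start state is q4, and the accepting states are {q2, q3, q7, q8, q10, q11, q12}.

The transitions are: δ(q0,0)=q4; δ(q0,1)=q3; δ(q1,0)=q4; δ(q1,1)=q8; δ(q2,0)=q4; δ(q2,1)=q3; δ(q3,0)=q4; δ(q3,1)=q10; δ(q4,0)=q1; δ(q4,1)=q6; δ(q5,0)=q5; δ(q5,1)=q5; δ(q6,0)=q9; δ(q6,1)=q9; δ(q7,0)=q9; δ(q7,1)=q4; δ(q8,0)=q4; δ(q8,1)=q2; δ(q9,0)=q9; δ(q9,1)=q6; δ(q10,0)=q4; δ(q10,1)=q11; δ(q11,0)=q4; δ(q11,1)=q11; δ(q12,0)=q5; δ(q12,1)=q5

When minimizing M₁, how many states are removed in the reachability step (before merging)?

4

Starting at q4 and following transitions, the reachable set is {q1, q2, q3, q4, q6, q8, q9, q10, q11}. That leaves q0, q5, q7, q12 unreachable — 4 in total.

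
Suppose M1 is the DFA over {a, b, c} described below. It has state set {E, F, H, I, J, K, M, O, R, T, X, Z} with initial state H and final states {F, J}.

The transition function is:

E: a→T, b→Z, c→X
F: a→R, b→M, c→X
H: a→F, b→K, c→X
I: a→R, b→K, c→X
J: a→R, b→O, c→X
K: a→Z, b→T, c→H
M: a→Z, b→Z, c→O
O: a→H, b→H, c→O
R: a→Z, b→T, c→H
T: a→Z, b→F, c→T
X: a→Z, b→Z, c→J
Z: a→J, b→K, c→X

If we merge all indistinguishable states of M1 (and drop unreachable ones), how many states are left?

6

States {E,I} cannot be reached from the start state, so discard them.
Start with accepting vs non-accepting: {F,J} | {H,K,M,O,R,T,X,Z}.
Split {H,K,M,O,R,T,X,Z} by δ(·,a) → {K,M,O,R,T,X} and {H,Z}.
Refine {K,M,O,R,T,X} on symbol b: members go to different blocks, giving {M,O,X} and {K,R} and {T}.
On input c, block {M,O,X} splits into {M,O} and {X}.
The partition is now stable with 6 blocks: {F,J} | {M,O} | {H,Z} | {K,R} | {T} | {X}.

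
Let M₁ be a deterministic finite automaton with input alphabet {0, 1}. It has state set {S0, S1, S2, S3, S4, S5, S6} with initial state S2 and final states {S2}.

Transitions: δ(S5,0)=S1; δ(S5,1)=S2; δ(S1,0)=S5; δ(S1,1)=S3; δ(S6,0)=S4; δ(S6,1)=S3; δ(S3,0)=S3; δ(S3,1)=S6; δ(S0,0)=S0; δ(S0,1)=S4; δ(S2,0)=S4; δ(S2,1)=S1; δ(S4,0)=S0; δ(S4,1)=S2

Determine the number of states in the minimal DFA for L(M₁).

P0 = {S2} | {S0,S1,S3,S4,S5,S6}.
Refine {S0,S1,S3,S4,S5,S6} on symbol 1: members go to different blocks, giving {S0,S1,S3,S6} and {S4,S5}.
On input 0, block {S0,S1,S3,S6} splits into {S0,S3} and {S1,S6}.
Split {S0,S3} by δ(·,1) → {S0} and {S3}.
Refine {S4,S5} on symbol 0: members go to different blocks, giving {S4} and {S5}.
Refine {S1,S6} on symbol 0: members go to different blocks, giving {S1} and {S6}.
No further refinement is possible. Final partition (7 blocks): {S2} | {S0} | {S4} | {S1} | {S3} | {S5} | {S6}.

7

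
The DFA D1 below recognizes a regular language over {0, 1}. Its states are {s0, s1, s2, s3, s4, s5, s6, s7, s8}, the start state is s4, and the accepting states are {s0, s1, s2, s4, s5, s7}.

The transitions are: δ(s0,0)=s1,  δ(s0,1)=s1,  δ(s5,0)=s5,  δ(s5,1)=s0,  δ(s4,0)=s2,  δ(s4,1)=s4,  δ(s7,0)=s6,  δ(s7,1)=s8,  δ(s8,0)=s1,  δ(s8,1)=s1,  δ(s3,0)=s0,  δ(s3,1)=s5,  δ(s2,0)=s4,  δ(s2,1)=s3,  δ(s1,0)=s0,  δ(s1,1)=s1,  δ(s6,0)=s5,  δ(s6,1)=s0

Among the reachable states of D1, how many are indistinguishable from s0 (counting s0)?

States {s6,s7,s8} cannot be reached from the start state, so discard them.
Start with accepting vs non-accepting: {s0,s1,s2,s4,s5} | {s3}.
Refine {s0,s1,s2,s4,s5} on symbol 1: members go to different blocks, giving {s0,s1,s4,s5} and {s2}.
Split {s0,s1,s4,s5} by δ(·,0) → {s0,s1,s5} and {s4}.
No further refinement is possible. Final partition (4 blocks): {s0,s1,s5} | {s3} | {s2} | {s4}.
The equivalence class containing s0 is {s0,s1,s5}, of size 3.

3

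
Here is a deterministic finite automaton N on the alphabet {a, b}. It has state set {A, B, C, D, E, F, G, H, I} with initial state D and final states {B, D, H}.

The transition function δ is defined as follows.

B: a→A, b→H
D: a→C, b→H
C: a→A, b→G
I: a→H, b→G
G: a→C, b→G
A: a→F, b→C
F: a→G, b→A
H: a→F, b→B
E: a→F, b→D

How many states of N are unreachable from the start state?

No path from D leads to E, I; the other 7 states are all reachable.

2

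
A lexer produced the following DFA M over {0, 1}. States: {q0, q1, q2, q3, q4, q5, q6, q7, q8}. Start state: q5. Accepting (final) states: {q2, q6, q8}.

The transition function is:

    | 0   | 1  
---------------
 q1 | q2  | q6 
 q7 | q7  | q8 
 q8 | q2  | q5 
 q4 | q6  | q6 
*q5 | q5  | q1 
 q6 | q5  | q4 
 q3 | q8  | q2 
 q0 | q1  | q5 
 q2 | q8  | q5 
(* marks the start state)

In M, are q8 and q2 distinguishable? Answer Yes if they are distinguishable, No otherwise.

First remove the unreachable states {q0,q3,q7}; 6 states remain.
Initial partition by acceptance: {q2,q6,q8} | {q1,q4,q5}.
Refine {q2,q6,q8} on symbol 0: members go to different blocks, giving {q2,q8} and {q6}.
Refine {q1,q4,q5} on symbol 0: members go to different blocks, giving {q1} and {q4} and {q5}.
Stable partition: {q2,q8} | {q1} | {q6} | {q4} | {q5} — 5 equivalence classes.
q8 and q2 lie in the same block of the stable partition, so they are equivalent — no string distinguishes them.

No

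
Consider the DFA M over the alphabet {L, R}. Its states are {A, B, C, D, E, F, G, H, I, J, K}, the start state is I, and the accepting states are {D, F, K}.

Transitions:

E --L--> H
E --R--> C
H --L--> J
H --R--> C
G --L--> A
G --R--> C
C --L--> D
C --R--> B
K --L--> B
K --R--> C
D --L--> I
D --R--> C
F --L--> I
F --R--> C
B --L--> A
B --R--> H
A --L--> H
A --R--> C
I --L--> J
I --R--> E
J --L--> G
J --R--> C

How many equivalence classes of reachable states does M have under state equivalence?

4

First remove the unreachable states {F,K}; 9 states remain.
Initial partition by acceptance: {D} | {A,B,C,E,G,H,I,J}.
On input L, block {A,B,C,E,G,H,I,J} splits into {A,B,E,G,H,I,J} and {C}.
Split {A,B,E,G,H,I,J} by δ(·,R) → {A,E,G,H,J} and {B,I}.
The partition is now stable with 4 blocks: {D} | {A,E,G,H,J} | {C} | {B,I}.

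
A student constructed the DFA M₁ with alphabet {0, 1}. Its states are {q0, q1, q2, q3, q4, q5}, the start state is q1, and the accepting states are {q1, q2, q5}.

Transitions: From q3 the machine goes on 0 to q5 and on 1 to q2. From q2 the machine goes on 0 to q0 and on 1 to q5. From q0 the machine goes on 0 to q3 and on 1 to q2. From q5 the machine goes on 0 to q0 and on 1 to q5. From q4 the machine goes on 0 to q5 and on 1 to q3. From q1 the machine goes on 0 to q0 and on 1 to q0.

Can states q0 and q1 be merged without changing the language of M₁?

First remove the unreachable states {q4}; 5 states remain.
Initial partition by acceptance: {q1,q2,q5} | {q0,q3}.
Refine {q1,q2,q5} on symbol 1: members go to different blocks, giving {q2,q5} and {q1}.
Refine {q0,q3} on symbol 0: members go to different blocks, giving {q0} and {q3}.
No further refinement is possible. Final partition (4 blocks): {q2,q5} | {q0} | {q1} | {q3}.
q0 and q1 end up in different blocks, so they are distinguishable. For instance, the string 'ε' is accepted from only q1.

No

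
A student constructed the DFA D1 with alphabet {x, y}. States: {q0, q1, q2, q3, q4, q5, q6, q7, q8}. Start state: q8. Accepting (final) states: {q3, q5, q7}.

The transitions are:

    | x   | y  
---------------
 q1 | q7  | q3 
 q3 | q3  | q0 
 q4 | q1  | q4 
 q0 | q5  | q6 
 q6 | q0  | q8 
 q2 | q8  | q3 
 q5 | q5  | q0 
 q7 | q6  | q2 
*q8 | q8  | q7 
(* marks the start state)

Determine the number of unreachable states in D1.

Starting at q8 and following transitions, the reachable set is {q0, q2, q3, q5, q6, q7, q8}. That leaves q1, q4 unreachable — 2 in total.

2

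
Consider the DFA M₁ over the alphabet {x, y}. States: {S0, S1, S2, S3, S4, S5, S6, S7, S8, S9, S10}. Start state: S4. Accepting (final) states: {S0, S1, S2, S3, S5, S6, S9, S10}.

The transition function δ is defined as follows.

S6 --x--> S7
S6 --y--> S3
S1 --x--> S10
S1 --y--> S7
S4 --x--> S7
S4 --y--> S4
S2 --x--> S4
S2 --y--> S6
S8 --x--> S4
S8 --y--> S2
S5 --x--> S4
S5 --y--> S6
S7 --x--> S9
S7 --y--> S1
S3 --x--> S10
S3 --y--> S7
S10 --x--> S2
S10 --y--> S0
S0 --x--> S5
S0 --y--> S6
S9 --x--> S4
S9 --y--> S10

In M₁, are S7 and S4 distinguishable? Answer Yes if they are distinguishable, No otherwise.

Reachable states from the start: {S0,S1,S2,S3,S4,S5,S6,S7,S9,S10}. Unreachable: {S8} — drop them.
Start with accepting vs non-accepting: {S0,S1,S2,S3,S5,S6,S9,S10} | {S4,S7}.
Split {S0,S1,S2,S3,S5,S6,S9,S10} by δ(·,x) → {S0,S1,S3,S10} and {S2,S5,S6,S9}.
Refine {S0,S1,S3,S10} on symbol x: members go to different blocks, giving {S0,S10} and {S1,S3}.
Refine {S0,S10} on symbol y: members go to different blocks, giving {S0} and {S10}.
Refine {S4,S7} on symbol x: members go to different blocks, giving {S4} and {S7}.
Refine {S2,S5,S6,S9} on symbol x: members go to different blocks, giving {S2,S5,S9} and {S6}.
Refine {S2,S5,S9} on symbol y: members go to different blocks, giving {S2,S5} and {S9}.
Stable partition: {S0} | {S4} | {S2,S5} | {S1,S3} | {S10} | {S7} | {S6} | {S9} — 8 equivalence classes.
S7 and S4 end up in different blocks, so they are distinguishable. For instance, the string 'x' is accepted from only S7.

Yes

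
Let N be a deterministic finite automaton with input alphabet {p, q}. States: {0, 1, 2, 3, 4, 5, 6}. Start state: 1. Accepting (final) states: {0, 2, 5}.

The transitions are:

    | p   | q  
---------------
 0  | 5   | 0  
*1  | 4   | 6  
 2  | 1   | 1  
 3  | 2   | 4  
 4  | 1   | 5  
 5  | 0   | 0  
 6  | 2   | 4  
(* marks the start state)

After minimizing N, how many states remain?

Reachable states from the start: {0,1,2,4,5,6}. Unreachable: {3} — drop them.
P0 = {0,2,5} | {1,4,6}.
On input p, block {0,2,5} splits into {0,5} and {2}.
Refine {1,4,6} on symbol p: members go to different blocks, giving {1,4} and {6}.
Refine {1,4} on symbol q: members go to different blocks, giving {1} and {4}.
Stable partition: {0,5} | {1} | {2} | {6} | {4} — 5 equivalence classes.

5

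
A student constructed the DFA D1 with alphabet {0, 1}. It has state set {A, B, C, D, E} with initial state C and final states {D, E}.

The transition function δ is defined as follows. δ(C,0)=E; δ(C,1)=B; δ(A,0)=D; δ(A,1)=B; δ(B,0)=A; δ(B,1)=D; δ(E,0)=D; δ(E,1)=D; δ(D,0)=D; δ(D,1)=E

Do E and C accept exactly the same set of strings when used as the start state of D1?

All states are reachable from the start state.
Start with accepting vs non-accepting: {D,E} | {A,B,C}.
Refine {A,B,C} on symbol 0: members go to different blocks, giving {A,C} and {B}.
The partition is now stable with 3 blocks: {D,E} | {A,C} | {B}.
E and C end up in different blocks, so they are distinguishable. For instance, the string 'ε' is accepted from only E.

No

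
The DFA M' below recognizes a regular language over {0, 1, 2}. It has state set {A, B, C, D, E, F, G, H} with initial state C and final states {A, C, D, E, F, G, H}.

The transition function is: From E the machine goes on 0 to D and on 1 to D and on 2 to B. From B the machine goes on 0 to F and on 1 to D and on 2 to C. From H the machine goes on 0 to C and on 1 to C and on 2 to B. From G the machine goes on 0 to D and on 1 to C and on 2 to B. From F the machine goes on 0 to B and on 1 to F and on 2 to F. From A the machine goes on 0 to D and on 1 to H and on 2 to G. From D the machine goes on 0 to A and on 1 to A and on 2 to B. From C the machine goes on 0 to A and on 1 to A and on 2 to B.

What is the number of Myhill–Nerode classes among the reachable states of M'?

5

Reachable states from the start: {A,B,C,D,F,G,H}. Unreachable: {E} — drop them.
Start with accepting vs non-accepting: {A,C,D,F,G,H} | {B}.
On input 0, block {A,C,D,F,G,H} splits into {A,C,D,G,H} and {F}.
Refine {A,C,D,G,H} on symbol 2: members go to different blocks, giving {C,D,G,H} and {A}.
On input 0, block {C,D,G,H} splits into {C,D} and {G,H}.
The partition is now stable with 5 blocks: {C,D} | {B} | {F} | {A} | {G,H}.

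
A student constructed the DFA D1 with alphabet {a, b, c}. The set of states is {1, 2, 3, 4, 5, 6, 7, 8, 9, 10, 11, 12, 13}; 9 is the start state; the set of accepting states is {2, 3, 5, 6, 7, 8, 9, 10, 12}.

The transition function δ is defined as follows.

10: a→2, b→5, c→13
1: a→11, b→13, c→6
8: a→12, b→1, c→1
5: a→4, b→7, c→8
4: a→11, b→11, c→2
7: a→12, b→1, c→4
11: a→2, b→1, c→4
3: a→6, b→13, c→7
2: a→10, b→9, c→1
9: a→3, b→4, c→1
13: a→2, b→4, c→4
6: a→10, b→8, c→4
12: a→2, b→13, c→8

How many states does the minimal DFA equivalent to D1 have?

P0 = {2,3,5,6,7,8,9,10,12} | {1,4,11,13}.
Split {2,3,5,6,7,8,9,10,12} by δ(·,a) → {2,3,6,7,8,9,10,12} and {5}.
Split {2,3,6,7,8,9,10,12} by δ(·,b) → {3,7,8,9,12} and {2,6} and {10}.
Refine {3,7,8,9,12} on symbol a: members go to different blocks, giving {7,8,9} and {3,12}.
Split {1,4,11,13} by δ(·,a) → {1,4} and {11,13}.
No further refinement is possible. Final partition (7 blocks): {7,8,9} | {1,4} | {5} | {2,6} | {10} | {3,12} | {11,13}.

7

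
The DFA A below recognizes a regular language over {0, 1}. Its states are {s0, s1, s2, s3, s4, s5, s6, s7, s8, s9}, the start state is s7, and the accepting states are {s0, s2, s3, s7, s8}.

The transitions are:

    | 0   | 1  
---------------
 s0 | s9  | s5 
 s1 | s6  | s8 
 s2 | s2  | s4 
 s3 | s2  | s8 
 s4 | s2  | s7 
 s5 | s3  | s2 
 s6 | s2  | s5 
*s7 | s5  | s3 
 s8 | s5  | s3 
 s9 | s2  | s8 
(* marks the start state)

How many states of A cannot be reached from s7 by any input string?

BFS from s7 reaches {s2, s3, s4, s5, s7, s8}; the 4 state(s) s0, s1, s6, s9 are never visited.

4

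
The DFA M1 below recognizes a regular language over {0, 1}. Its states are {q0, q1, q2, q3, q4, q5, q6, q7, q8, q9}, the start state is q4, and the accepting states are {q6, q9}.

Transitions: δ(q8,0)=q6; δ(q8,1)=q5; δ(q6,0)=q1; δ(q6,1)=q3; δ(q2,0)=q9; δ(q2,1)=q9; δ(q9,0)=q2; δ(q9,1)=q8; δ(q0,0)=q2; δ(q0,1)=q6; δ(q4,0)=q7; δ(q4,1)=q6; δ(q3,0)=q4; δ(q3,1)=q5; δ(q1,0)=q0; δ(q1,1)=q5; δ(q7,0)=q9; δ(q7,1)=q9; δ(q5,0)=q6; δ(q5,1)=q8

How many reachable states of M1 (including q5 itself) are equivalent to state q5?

Every state is reachable, so we keep all 10.
Initial partition by acceptance: {q6,q9} | {q0,q1,q2,q3,q4,q5,q7,q8}.
On input 0, block {q0,q1,q2,q3,q4,q5,q7,q8} splits into {q0,q1,q3,q4} and {q2,q5,q7,q8}.
Split {q6,q9} by δ(·,0) → {q6} and {q9}.
On input 0, block {q0,q1,q3,q4} splits into {q0,q4} and {q1,q3}.
On input 0, block {q2,q5,q7,q8} splits into {q2,q7} and {q5,q8}.
The partition is now stable with 6 blocks: {q6} | {q0,q4} | {q2,q7} | {q9} | {q1,q3} | {q5,q8}.
The equivalence class containing q5 is {q5,q8}, of size 2.

2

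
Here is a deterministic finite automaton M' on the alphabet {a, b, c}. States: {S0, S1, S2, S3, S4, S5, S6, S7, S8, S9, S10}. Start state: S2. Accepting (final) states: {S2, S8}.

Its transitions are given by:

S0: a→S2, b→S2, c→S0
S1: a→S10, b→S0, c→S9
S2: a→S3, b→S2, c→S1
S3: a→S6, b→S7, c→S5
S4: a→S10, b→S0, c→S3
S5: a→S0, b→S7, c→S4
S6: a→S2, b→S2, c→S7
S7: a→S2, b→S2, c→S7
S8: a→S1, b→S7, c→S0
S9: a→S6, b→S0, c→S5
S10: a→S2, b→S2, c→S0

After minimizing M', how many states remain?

3

Reachable states from the start: {S0,S1,S2,S3,S4,S5,S6,S7,S9,S10}. Unreachable: {S8} — drop them.
P0 = {S2} | {S0,S1,S3,S4,S5,S6,S7,S9,S10}.
Split {S0,S1,S3,S4,S5,S6,S7,S9,S10} by δ(·,a) → {S1,S3,S4,S5,S9} and {S0,S6,S7,S10}.
The partition is now stable with 3 blocks: {S2} | {S1,S3,S4,S5,S9} | {S0,S6,S7,S10}.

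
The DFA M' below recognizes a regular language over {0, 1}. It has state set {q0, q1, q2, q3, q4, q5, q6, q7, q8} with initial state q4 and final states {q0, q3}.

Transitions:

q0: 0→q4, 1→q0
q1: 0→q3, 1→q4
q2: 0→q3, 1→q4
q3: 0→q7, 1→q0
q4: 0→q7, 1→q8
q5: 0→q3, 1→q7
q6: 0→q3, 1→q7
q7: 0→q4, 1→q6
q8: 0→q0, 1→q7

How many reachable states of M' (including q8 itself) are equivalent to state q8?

2

Reachable states from the start: {q0,q3,q4,q6,q7,q8}. Unreachable: {q1,q2,q5} — drop them.
Initial partition by acceptance: {q0,q3} | {q4,q6,q7,q8}.
Split {q4,q6,q7,q8} by δ(·,0) → {q4,q7} and {q6,q8}.
The partition is now stable with 3 blocks: {q0,q3} | {q4,q7} | {q6,q8}.
The equivalence class containing q8 is {q6,q8}, of size 2.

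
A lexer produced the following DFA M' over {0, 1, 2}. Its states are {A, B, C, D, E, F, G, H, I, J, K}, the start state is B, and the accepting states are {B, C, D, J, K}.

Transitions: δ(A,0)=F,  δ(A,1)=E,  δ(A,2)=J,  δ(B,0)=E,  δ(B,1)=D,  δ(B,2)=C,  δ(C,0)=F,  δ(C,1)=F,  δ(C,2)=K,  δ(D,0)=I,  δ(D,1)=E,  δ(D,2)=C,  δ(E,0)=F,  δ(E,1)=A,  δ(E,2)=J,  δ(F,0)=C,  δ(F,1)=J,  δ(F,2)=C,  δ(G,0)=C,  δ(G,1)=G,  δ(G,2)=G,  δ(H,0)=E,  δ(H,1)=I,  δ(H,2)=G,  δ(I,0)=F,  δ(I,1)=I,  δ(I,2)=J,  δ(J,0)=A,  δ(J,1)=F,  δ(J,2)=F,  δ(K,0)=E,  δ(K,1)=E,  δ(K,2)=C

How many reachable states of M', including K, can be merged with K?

Reachable states from the start: {A,B,C,D,E,F,I,J,K}. Unreachable: {G,H} — drop them.
Start with accepting vs non-accepting: {B,C,D,J,K} | {A,E,F,I}.
Refine {B,C,D,J,K} on symbol 1: members go to different blocks, giving {C,D,J,K} and {B}.
Split {C,D,J,K} by δ(·,2) → {C,D,K} and {J}.
On input 0, block {A,E,F,I} splits into {A,E,I} and {F}.
Refine {C,D,K} on symbol 0: members go to different blocks, giving {D,K} and {C}.
Stable partition: {D,K} | {A,E,I} | {B} | {J} | {F} | {C} — 6 equivalence classes.
The equivalence class containing K is {D,K}, of size 2.

2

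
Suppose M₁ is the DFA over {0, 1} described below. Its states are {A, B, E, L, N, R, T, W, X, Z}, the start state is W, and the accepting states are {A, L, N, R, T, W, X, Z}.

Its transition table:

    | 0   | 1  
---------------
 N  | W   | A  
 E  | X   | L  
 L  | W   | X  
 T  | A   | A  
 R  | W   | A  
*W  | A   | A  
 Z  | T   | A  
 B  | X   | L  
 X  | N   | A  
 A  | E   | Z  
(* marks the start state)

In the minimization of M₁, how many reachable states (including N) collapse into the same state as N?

States {B,R} cannot be reached from the start state, so discard them.
Initial partition by acceptance: {A,L,N,T,W,X,Z} | {E}.
On input 0, block {A,L,N,T,W,X,Z} splits into {L,N,T,W,X,Z} and {A}.
Refine {L,N,T,W,X,Z} on symbol 0: members go to different blocks, giving {L,N,X,Z} and {T,W}.
Refine {L,N,X,Z} on symbol 0: members go to different blocks, giving {L,N,Z} and {X}.
Split {L,N,Z} by δ(·,1) → {N,Z} and {L}.
Stable partition: {N,Z} | {E} | {A} | {T,W} | {X} | {L} — 6 equivalence classes.
State N belongs to the block {N,Z}, which has 2 states.

2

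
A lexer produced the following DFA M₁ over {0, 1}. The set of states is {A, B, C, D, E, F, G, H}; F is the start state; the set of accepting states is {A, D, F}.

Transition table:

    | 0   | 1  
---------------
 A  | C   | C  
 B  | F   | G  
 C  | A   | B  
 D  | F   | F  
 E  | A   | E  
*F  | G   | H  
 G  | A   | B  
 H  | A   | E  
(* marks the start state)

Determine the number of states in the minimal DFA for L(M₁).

States {D} cannot be reached from the start state, so discard them.
P0 = {A,F} | {B,C,E,G,H}.
The partition is now stable with 2 blocks: {A,F} | {B,C,E,G,H}.

2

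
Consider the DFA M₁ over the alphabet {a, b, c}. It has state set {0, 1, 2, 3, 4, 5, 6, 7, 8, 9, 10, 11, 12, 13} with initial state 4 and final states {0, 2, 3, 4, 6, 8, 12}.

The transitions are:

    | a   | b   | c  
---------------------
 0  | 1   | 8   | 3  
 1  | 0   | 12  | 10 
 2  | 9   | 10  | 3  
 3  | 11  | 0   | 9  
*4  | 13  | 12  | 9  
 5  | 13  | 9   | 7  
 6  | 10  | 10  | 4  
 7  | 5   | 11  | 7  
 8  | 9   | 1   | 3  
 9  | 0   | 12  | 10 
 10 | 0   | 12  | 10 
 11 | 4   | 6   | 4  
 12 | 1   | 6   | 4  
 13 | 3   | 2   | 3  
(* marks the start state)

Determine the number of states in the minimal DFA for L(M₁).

5

States {5,7} cannot be reached from the start state, so discard them.
P0 = {0,2,3,4,6,8,12} | {1,9,10,11,13}.
Refine {0,2,3,4,6,8,12} on symbol b: members go to different blocks, giving {0,3,4,12} and {2,6,8}.
Refine {0,3,4,12} on symbol b: members go to different blocks, giving {0,12} and {3,4}.
Split {1,9,10,11,13} by δ(·,a) → {1,9,10} and {11,13}.
No further refinement is possible. Final partition (5 blocks): {0,12} | {1,9,10} | {2,6,8} | {3,4} | {11,13}.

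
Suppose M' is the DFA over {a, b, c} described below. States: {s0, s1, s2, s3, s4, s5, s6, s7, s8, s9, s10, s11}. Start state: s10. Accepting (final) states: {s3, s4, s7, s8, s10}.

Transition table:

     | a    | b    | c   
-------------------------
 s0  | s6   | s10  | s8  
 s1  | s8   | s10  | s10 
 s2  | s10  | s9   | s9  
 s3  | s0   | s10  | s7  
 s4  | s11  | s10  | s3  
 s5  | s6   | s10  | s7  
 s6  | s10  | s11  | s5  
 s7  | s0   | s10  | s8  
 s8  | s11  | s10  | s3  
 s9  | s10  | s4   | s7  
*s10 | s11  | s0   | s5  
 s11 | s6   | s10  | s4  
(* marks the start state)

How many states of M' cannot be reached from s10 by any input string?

BFS from s10 reaches {s0, s3, s4, s5, s6, s7, s8, s10, s11}; the 3 state(s) s1, s2, s9 are never visited.

3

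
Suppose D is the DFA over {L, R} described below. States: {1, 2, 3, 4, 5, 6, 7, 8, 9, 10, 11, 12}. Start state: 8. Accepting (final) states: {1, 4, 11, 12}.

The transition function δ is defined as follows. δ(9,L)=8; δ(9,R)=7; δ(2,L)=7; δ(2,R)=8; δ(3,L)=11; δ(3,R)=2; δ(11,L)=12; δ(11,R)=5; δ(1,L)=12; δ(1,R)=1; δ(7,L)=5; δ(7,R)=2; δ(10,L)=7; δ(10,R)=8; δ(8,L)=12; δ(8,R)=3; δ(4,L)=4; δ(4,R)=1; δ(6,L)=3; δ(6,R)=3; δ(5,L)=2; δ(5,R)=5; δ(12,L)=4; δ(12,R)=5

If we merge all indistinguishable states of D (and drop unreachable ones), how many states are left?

9

Reachable states from the start: {1,2,3,4,5,7,8,11,12}. Unreachable: {6,9,10} — drop them.
Initial partition by acceptance: {1,4,11,12} | {2,3,5,7,8}.
On input R, block {1,4,11,12} splits into {1,4} and {11,12}.
On input L, block {1,4} splits into {1} and {4}.
Split {2,3,5,7,8} by δ(·,L) → {2,5,7} and {3,8}.
On input R, block {2,5,7} splits into {5,7} and {2}.
Refine {5,7} on symbol L: members go to different blocks, giving {5} and {7}.
Split {11,12} by δ(·,L) → {11} and {12}.
Refine {3,8} on symbol L: members go to different blocks, giving {3} and {8}.
The partition is now stable with 9 blocks: {1} | {5} | {11} | {4} | {3} | {2} | {7} | {12} | {8}.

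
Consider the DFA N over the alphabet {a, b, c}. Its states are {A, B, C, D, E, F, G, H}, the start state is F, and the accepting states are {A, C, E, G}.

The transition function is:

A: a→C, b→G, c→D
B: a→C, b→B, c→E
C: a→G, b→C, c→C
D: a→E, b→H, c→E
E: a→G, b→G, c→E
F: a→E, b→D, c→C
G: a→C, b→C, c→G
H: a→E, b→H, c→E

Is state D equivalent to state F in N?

Yes

Reachable states from the start: {C,D,E,F,G,H}. Unreachable: {A,B} — drop them.
P0 = {C,E,G} | {D,F,H}.
Stable partition: {C,E,G} | {D,F,H} — 2 equivalence classes.
D and F lie in the same block of the stable partition, so they are equivalent — no string distinguishes them.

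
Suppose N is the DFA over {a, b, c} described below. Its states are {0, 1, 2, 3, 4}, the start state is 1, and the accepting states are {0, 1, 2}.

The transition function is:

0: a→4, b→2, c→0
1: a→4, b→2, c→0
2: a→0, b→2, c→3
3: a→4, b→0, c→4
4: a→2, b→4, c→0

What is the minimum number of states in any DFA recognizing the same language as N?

Every state is reachable, so we keep all 5.
Initial partition by acceptance: {0,1,2} | {3,4}.
On input a, block {0,1,2} splits into {0,1} and {2}.
On input a, block {3,4} splits into {3} and {4}.
The partition is now stable with 4 blocks: {0,1} | {3} | {2} | {4}.

4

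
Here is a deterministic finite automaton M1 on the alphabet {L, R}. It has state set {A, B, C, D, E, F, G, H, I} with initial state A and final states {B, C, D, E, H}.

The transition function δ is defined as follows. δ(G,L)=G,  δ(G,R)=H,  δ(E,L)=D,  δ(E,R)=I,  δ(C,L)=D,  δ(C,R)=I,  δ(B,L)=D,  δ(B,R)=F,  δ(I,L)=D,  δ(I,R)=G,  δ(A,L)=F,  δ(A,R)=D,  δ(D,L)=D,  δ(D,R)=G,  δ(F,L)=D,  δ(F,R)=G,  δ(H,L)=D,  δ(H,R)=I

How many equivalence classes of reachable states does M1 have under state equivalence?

5

First remove the unreachable states {B,C,E}; 6 states remain.
P0 = {D,H} | {A,F,G,I}.
Split {A,F,G,I} by δ(·,L) → {A,G} and {F,I}.
Refine {D,H} on symbol R: members go to different blocks, giving {D} and {H}.
Refine {A,G} on symbol L: members go to different blocks, giving {A} and {G}.
Stable partition: {D} | {A} | {F,I} | {H} | {G} — 5 equivalence classes.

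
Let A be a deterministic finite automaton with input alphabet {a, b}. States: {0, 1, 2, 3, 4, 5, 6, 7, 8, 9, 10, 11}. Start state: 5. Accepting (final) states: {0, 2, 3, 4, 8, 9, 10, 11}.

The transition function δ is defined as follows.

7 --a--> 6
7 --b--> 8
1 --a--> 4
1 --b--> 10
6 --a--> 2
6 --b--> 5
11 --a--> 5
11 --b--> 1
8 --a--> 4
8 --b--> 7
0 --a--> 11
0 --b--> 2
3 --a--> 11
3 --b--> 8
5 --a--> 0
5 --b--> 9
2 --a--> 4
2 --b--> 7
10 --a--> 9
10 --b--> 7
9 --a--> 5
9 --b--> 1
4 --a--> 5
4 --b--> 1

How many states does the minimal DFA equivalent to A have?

States {3} cannot be reached from the start state, so discard them.
Start with accepting vs non-accepting: {0,2,4,8,9,10,11} | {1,5,6,7}.
On input a, block {0,2,4,8,9,10,11} splits into {0,2,8,10} and {4,9,11}.
Refine {0,2,8,10} on symbol b: members go to different blocks, giving {2,8,10} and {0}.
Refine {1,5,6,7} on symbol a: members go to different blocks, giving {1} and {5} and {6} and {7}.
No further refinement is possible. Final partition (7 blocks): {2,8,10} | {1} | {4,9,11} | {0} | {5} | {6} | {7}.

7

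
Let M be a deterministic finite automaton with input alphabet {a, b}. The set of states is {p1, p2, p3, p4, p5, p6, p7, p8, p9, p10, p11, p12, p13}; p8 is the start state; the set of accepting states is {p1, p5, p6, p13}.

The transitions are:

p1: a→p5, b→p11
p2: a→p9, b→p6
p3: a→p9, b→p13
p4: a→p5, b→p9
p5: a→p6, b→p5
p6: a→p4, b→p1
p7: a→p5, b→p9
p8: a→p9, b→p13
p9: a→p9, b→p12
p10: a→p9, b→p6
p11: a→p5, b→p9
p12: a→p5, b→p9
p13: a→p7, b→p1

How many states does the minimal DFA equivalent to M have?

6

First remove the unreachable states {p2,p3,p10}; 10 states remain.
P0 = {p1,p5,p6,p13} | {p4,p7,p8,p9,p11,p12}.
Split {p1,p5,p6,p13} by δ(·,a) → {p1,p5} and {p6,p13}.
On input a, block {p1,p5} splits into {p1} and {p5}.
Split {p4,p7,p8,p9,p11,p12} by δ(·,a) → {p4,p7,p11,p12} and {p8,p9}.
On input b, block {p8,p9} splits into {p8} and {p9}.
No further refinement is possible. Final partition (6 blocks): {p1} | {p4,p7,p11,p12} | {p6,p13} | {p5} | {p8} | {p9}.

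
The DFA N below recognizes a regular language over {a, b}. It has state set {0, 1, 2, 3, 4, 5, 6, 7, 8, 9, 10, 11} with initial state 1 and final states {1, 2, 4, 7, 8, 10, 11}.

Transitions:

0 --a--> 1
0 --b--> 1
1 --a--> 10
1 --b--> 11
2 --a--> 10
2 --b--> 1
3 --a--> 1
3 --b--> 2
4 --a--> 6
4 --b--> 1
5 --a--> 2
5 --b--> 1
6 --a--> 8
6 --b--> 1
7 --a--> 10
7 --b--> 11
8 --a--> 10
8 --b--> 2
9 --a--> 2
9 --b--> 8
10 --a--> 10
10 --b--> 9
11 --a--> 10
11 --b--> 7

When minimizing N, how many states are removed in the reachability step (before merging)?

No path from 1 leads to 0, 3, 4, 5, 6; the other 7 states are all reachable.

5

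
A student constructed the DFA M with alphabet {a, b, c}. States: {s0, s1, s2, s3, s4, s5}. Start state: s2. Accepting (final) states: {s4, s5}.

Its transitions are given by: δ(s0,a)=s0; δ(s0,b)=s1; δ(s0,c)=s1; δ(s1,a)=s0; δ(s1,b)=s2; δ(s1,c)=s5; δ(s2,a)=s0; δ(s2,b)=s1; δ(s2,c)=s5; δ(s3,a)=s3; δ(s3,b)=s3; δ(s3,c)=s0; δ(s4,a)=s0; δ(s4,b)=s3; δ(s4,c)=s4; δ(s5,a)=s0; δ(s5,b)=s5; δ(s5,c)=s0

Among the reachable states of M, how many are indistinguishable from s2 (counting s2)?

Reachable states from the start: {s0,s1,s2,s5}. Unreachable: {s3,s4} — drop them.
P0 = {s5} | {s0,s1,s2}.
Split {s0,s1,s2} by δ(·,c) → {s1,s2} and {s0}.
No further refinement is possible. Final partition (3 blocks): {s5} | {s1,s2} | {s0}.
The equivalence class containing s2 is {s1,s2}, of size 2.

2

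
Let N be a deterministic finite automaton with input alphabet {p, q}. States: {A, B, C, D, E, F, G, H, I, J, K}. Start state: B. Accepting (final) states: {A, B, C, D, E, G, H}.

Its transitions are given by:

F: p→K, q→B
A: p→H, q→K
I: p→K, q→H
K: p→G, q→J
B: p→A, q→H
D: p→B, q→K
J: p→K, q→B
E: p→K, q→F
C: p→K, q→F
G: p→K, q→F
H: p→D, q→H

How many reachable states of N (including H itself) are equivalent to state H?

States {C,E,I} cannot be reached from the start state, so discard them.
Initial partition by acceptance: {A,B,D,G,H} | {F,J,K}.
Refine {A,B,D,G,H} on symbol p: members go to different blocks, giving {A,B,D,H} and {G}.
On input q, block {A,B,D,H} splits into {A,D} and {B,H}.
Split {F,J,K} by δ(·,p) → {F,J} and {K}.
No further refinement is possible. Final partition (5 blocks): {A,D} | {F,J} | {G} | {B,H} | {K}.
The equivalence class containing H is {B,H}, of size 2.

2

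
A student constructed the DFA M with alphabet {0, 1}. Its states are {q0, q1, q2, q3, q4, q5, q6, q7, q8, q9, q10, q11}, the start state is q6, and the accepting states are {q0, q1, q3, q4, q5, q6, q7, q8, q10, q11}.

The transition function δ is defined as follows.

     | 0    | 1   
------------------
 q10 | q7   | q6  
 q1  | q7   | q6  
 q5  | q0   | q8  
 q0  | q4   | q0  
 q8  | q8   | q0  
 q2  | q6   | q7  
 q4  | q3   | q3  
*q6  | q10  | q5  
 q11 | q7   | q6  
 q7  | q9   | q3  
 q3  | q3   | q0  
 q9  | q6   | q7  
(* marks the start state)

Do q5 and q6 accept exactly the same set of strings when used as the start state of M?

First remove the unreachable states {q1,q2,q11}; 9 states remain.
P0 = {q0,q3,q4,q5,q6,q7,q8,q10} | {q9}.
Split {q0,q3,q4,q5,q6,q7,q8,q10} by δ(·,0) → {q0,q3,q4,q5,q6,q8,q10} and {q7}.
On input 0, block {q0,q3,q4,q5,q6,q8,q10} splits into {q0,q3,q4,q5,q6,q8} and {q10}.
Split {q0,q3,q4,q5,q6,q8} by δ(·,0) → {q0,q3,q4,q5,q8} and {q6}.
Stable partition: {q0,q3,q4,q5,q8} | {q9} | {q7} | {q10} | {q6} — 5 equivalence classes.
q5 and q6 end up in different blocks, so they are distinguishable. For instance, the string '000' is accepted from only q5.

No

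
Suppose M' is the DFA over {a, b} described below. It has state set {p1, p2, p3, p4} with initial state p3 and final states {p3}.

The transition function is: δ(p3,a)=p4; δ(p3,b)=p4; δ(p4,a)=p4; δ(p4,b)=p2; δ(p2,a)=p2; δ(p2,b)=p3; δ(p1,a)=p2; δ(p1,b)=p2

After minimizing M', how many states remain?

3

States {p1} cannot be reached from the start state, so discard them.
P0 = {p3} | {p2,p4}.
Refine {p2,p4} on symbol b: members go to different blocks, giving {p2} and {p4}.
No further refinement is possible. Final partition (3 blocks): {p3} | {p2} | {p4}.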